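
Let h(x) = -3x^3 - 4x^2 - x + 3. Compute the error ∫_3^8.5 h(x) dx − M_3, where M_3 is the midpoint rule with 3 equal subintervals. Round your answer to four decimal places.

Exact integral: ∫_3^8.5 h(x) dx ≈ -4652.255208.
M_3 ≈ -4566.371817.
Error ≈ -4652.255208 − (-4566.371817) ≈ -85.8834.

-85.8834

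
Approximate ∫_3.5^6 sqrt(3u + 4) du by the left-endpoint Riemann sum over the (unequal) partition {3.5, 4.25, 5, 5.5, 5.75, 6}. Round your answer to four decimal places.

Subinterval widths: 0.75, 0.75, 0.5, 0.25, 0.25.
Left endpoints: 3.5, 4.25, 5, 5.5, 5.75.
f(3.5) ≈ 3.8079, f(4.25) ≈ 4.0927, f(5) ≈ 4.3589, f(5.5) ≈ 4.5277, f(5.75) ≈ 4.6098.
Sum = Σ Δu_i · f(u_i).
Sum ≈ 10.3892.

10.3892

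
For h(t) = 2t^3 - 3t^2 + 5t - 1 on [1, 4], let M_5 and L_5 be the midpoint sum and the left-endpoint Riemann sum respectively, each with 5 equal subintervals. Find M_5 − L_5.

M_5 = 97.92.
L_5 = 72.36.
M_5 − L_5 = 25.56.

25.56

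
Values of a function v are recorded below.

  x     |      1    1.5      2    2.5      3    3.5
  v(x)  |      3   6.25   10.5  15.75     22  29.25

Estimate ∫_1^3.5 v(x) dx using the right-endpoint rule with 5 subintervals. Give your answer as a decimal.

41.875

Δx = 0.5.
Sum = 0.5·[6.25 + 10.5 + 15.75 + 22 + 29.25] = 41.875.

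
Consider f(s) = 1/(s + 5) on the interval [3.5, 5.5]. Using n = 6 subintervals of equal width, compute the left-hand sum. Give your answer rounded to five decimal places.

0.21509

Δs = (5.5 − 3.5)/6 = 1/3.
Left endpoints: 3.5, 23/6, 25/6, 4.5, 29/6, 31/6.
f(3.5) = 2/17, f(23/6) = 6/53, f(25/6) = 6/55, f(4.5) = 2/19, f(29/6) = 6/59, f(31/6) = 6/61.
Sum = Δs · [f(3.5) + f(23/6) + f(25/6) + ...].
Sum ≈ 0.21509.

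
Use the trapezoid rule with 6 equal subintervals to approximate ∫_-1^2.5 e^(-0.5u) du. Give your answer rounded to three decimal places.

Δu = (2.5 − (-1))/6 = 7/12.
f(-1) ≈ 1.649, f(-5/12) ≈ 1.232, f(1/6) ≈ 0.920, f(0.75) ≈ 0.687, f(4/3) ≈ 0.513, f(23/12) ≈ 0.384, f(2.5) ≈ 0.287.
T_6 = (Δu/2)·[f(u_0) + 2f(u_1) + ... + 2f(u_{5}) + f(u_6)].
Sum ≈ 2.744.

2.744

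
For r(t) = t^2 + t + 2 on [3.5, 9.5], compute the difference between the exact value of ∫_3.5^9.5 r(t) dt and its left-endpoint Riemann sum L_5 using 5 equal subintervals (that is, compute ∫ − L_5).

Exact integral: ∫_3.5^9.5 r(t) dt = 322.5.
L_5 = 273.54.
Error = 322.5 − 273.54 = 48.96.

48.96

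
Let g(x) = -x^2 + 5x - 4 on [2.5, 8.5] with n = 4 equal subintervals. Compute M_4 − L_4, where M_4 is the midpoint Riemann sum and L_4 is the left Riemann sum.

-23.625

M_4 = -57.375.
L_4 = -33.75.
M_4 − L_4 = -23.625.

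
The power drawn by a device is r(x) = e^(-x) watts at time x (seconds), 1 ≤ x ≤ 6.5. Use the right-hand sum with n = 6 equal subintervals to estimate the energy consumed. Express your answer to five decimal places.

0.22376

Δx = (6.5 − 1)/6 = 11/12.
Right endpoints: 23/12, 17/6, 3.75, 14/3, 67/12, 6.5.
r(23/12) ≈ 0.14710, r(17/6) ≈ 0.05882, r(3.75) ≈ 0.02352, r(14/3) ≈ 0.00940, r(67/12) ≈ 0.00376, r(6.5) ≈ 0.00150.
Sum = Δx · [r(23/12) + r(17/6) + r(3.75) + ...].
Sum ≈ 0.22376.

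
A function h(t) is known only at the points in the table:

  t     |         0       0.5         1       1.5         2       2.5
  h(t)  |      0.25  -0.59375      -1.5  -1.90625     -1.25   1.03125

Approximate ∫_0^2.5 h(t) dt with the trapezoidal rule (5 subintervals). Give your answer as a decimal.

-2.3046875

Δt = 0.5.
T_5 = (0.5/2)·[0.25 + 2·(-0.59375) + 2·(-1.5) + 2·(-1.90625) + 2·(-1.25) + 1.03125] = -2.3046875.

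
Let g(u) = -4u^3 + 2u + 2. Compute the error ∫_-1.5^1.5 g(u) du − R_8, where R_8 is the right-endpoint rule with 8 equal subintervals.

3.9375

Exact integral: ∫_-1.5^1.5 g(u) du = 6.
R_8 = 2.0625.
Error = 6 − 2.0625 = 3.9375.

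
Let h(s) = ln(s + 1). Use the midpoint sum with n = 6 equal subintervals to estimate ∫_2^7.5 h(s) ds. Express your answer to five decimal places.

9.40222

Δs = (7.5 − 2)/6 = 11/12.
Midpoints: 59/24, 3.375, 103/24, 125/24, 6.125, 169/24.
h(59/24) ≈ 1.24079, h(3.375) ≈ 1.47591, h(103/24) ≈ 1.66613, h(125/24) ≈ 1.82589, h(6.125) ≈ 1.96361, h(169/24) ≈ 2.08464.
Sum = Δs · [h(59/24) + h(3.375) + h(103/24) + ...].
Sum ≈ 9.40222.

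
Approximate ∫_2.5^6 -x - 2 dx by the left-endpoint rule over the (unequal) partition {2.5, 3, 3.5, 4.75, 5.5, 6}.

Subinterval widths: 0.5, 0.5, 1.25, 0.75, 0.5.
Left endpoints: 2.5, 3, 3.5, 4.75, 5.5.
f(2.5) = -4.5, f(3) = -5, f(3.5) = -5.5, f(4.75) = -6.75, f(5.5) = -7.5.
Sum = Σ Δx_i · f(x_i).
Sum = -20.4375.

-20.4375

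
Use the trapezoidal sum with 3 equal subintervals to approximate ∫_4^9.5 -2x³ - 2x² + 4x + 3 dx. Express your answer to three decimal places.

Δx = (9.5 − 4)/3 = 11/6.
f(4) = -141, f(35/6) = -47381/108, f(23/3) = -26599/27, f(9.5) = -1854.25.
T_3 = (Δx/2)·[f(x_0) + 2f(x_1) + 2f(x_2) + f(x_3)].
Sum ≈ -4439.391.

-4439.391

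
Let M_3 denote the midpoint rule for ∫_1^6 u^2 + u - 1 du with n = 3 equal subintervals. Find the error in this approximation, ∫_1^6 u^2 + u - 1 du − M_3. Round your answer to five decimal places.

1.15741

Exact integral: ∫_1^6 f(u) du ≈ 84.1666667.
M_3 ≈ 83.0092593.
Error ≈ 84.1666667 − 83.0092593 ≈ 1.15741.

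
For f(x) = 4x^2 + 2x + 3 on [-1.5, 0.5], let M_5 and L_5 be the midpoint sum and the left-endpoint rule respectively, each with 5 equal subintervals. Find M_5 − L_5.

-1.12

M_5 = 8.56.
L_5 = 9.68.
M_5 − L_5 = -1.12.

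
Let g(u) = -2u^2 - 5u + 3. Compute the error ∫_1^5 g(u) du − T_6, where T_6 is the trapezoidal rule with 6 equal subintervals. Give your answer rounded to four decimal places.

0.5926

Exact integral: ∫_1^5 g(u) du ≈ -130.666667.
T_6 ≈ -131.259259.
Error ≈ -130.666667 − (-131.259259) ≈ 0.5926.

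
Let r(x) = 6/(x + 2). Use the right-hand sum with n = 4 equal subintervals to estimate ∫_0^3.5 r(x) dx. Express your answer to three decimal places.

Δx = (3.5 − 0)/4 = 0.875.
Right endpoints: 0.875, 1.75, 2.625, 3.5.
r(0.875) = 48/23, r(1.75) = 1.6, r(2.625) = 48/37, r(3.5) = 12/11.
Sum = Δx · [r(0.875) + r(1.75) + r(2.625) + r(3.5)].
Sum ≈ 5.316.

5.316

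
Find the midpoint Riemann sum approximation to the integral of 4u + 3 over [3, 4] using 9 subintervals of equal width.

Δu = (4 − 3)/9 = 1/9.
Midpoints: 55/18, 19/6, 59/18, 61/18, 3.5, 65/18, 67/18, 23/6, 71/18.
f(55/18) = 137/9, f(19/6) = 47/3, f(59/18) = 145/9, f(61/18) = 149/9, f(3.5) = 17, f(65/18) = 157/9, f(67/18) = 161/9, f(23/6) = 55/3, f(71/18) = 169/9.
Sum = Δu · [f(55/18) + f(19/6) + f(59/18) + ...].
Sum = 17.

17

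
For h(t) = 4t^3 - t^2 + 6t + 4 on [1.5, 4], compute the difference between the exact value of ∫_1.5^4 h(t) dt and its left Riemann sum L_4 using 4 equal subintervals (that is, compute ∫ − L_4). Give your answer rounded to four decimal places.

70.9635

Exact integral: ∫_1.5^4 h(t) dt ≈ 281.979167.
L_4 = 211.015625.
Error ≈ 281.979167 − 211.015625 ≈ 70.9635.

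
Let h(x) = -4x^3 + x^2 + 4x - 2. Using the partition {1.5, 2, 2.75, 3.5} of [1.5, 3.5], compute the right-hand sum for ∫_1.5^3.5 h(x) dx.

Subinterval widths: 0.5, 0.75, 0.75.
Right endpoints: 2, 2.75, 3.5.
h(2) = -22, h(2.75) = -66.625, h(3.5) = -147.25.
Sum = Σ Δx_i · h(x_i).
Sum = -171.40625.

-171.40625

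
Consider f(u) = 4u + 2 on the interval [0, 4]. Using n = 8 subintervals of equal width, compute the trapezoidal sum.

Δu = (4 − 0)/8 = 0.5.
f(0) = 2, f(0.5) = 4, f(1) = 6, f(1.5) = 8, f(2) = 10, f(2.5) = 12, f(3) = 14, f(3.5) = 16, f(4) = 18.
T_8 = (Δu/2)·[f(u_0) + 2f(u_1) + ... + 2f(u_{7}) + f(u_8)].
Sum = 40.

40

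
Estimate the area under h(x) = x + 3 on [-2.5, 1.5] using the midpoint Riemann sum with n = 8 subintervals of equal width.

10

Δx = (1.5 − (-2.5))/8 = 0.5.
Midpoints: -2.25, -1.75, -1.25, -0.75, -0.25, 0.25, 0.75, 1.25.
h(-2.25) = 0.75, h(-1.75) = 1.25, h(-1.25) = 1.75, h(-0.75) = 2.25, h(-0.25) = 2.75, h(0.25) = 3.25, h(0.75) = 3.75, h(1.25) = 4.25.
Sum = Δx · [h(-2.25) + h(-1.75) + h(-1.25) + ...].
Sum = 10.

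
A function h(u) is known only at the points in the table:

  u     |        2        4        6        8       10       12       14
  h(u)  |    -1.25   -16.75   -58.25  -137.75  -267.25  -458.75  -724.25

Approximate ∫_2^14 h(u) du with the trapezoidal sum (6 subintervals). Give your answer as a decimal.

Δu = 2.
T_6 = (2/2)·[(-1.25) + 2·(-16.75) + 2·(-58.25) + 2·(-137.75) + 2·(-267.25) + 2·(-458.75) + (-724.25)] = -2603.

-2603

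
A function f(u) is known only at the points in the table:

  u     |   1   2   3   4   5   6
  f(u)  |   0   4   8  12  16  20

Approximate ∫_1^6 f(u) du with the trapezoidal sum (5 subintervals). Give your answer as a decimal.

50

Δu = 1.
T_5 = (1/2)·[0 + 2·4 + 2·8 + 2·12 + 2·16 + 20] = 50.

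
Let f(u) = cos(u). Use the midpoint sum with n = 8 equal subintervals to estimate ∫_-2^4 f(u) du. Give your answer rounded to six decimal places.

Δu = (4 − (-2))/8 = 0.75.
Midpoints: -1.625, -0.875, -0.125, 0.625, 1.375, 2.125, 2.875, 3.625.
f(-1.625) ≈ -0.054177, f(-0.875) ≈ 0.640997, f(-0.125) ≈ 0.992198, f(0.625) ≈ 0.810963, f(1.375) ≈ 0.194548, f(2.125) ≈ -0.526266, f(2.875) ≈ -0.964674, f(3.625) ≈ -0.885416.
Sum = Δu · [f(-1.625) + f(-0.875) + f(-0.125) + ...].
Sum ≈ 0.156129.

0.156129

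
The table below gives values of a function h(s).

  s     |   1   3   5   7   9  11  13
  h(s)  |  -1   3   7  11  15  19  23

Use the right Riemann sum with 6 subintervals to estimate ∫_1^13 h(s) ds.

Δs = 2.
Sum = 2·[3 + 7 + 11 + 15 + 19 + 23] = 156.

156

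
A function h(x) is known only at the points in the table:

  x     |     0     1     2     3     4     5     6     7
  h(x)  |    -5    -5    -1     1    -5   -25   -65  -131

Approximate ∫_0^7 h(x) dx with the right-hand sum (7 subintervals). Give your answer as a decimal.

Δx = 1.
Sum = 1·[(-5) + (-1) + 1 + (-5) + (-25) + (-65) + (-131)] = -231.

-231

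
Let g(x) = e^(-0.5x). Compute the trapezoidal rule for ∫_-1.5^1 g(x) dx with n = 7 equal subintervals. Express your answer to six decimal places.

Δx = (1 − (-1.5))/7 = 5/14.
g(-1.5) ≈ 2.117000, g(-8/7) ≈ 1.770795, g(-11/14) ≈ 1.481207, g(-3/7) ≈ 1.238977, g(-1/14) ≈ 1.036360, g(2/7) ≈ 0.866878, g(9/14) ≈ 0.725112, g(1) ≈ 0.606531.
T_7 = (Δx/2)·[g(x_0) + 2g(x_1) + ... + 2g(x_{6}) + g(x_7)].
Sum ≈ 3.028962.

3.028962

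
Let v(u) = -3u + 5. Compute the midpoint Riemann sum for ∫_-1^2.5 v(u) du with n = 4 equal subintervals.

Δu = (2.5 − (-1))/4 = 0.875.
Midpoints: -0.5625, 0.3125, 1.1875, 2.0625.
v(-0.5625) = 6.6875, v(0.3125) = 4.0625, v(1.1875) = 1.4375, v(2.0625) = -1.1875.
Sum = Δu · [v(-0.5625) + v(0.3125) + v(1.1875) + v(2.0625)].
Sum = 9.625.

9.625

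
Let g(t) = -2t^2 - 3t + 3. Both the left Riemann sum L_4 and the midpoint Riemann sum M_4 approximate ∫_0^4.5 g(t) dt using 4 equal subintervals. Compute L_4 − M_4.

L_4 = -49.1484375.
M_4 = -76.67578125.
L_4 − M_4 = 27.52734375.

27.52734375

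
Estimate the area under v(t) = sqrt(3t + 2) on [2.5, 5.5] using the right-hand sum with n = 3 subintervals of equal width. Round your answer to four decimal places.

Δt = (5.5 − 2.5)/3 = 1.
Right endpoints: 3.5, 4.5, 5.5.
v(3.5) ≈ 3.5355, v(4.5) ≈ 3.9370, v(5.5) ≈ 4.3012.
Sum = Δt · [v(3.5) + v(4.5) + v(5.5)].
Sum ≈ 11.7737.

11.7737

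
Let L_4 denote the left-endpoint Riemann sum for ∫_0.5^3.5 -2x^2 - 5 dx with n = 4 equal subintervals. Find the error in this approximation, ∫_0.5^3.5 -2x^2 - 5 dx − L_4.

-8.4375

Exact integral: ∫_0.5^3.5 f(x) dx = -43.5.
L_4 = -35.0625.
Error = -43.5 − (-35.0625) = -8.4375.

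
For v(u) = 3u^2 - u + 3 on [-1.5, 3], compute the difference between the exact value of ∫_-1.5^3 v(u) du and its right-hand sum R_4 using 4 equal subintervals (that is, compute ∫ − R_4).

-11.70703125

Exact integral: ∫_-1.5^3 v(u) du = 40.5.
R_4 = 52.20703125.
Error = 40.5 − 52.20703125 = -11.70703125.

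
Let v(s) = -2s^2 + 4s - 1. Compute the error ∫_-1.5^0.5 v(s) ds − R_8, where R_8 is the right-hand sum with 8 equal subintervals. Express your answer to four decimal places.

-1.4583

Exact integral: ∫_-1.5^0.5 v(s) ds ≈ -8.333333.
R_8 = -6.875.
Error ≈ -8.333333 − (-6.875) ≈ -1.4583.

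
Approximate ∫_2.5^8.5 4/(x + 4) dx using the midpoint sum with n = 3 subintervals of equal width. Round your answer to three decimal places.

2.604

Δx = (8.5 − 2.5)/3 = 2.
Midpoints: 3.5, 5.5, 7.5.
f(3.5) = 8/15, f(5.5) = 8/19, f(7.5) = 8/23.
Sum = Δx · [f(3.5) + f(5.5) + f(7.5)].
Sum ≈ 2.604.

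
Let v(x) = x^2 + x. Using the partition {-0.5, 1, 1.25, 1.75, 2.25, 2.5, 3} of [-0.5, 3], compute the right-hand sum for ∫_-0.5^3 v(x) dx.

17.953125

Subinterval widths: 1.5, 0.25, 0.5, 0.5, 0.25, 0.5.
Right endpoints: 1, 1.25, 1.75, 2.25, 2.5, 3.
v(1) = 2, v(1.25) = 2.8125, v(1.75) = 4.8125, v(2.25) = 7.3125, v(2.5) = 8.75, v(3) = 12.
Sum = Σ Δx_i · v(x_i).
Sum = 17.953125.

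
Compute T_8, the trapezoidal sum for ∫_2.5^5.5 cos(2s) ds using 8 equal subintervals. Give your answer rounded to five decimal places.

Δs = (5.5 − 2.5)/8 = 0.375.
f(2.5) ≈ 0.28366, f(2.875) ≈ 0.86119, f(3.25) ≈ 0.97659, f(3.625) ≈ 0.56792, f(4) ≈ -0.14550, f(4.375) ≈ -0.78085, f(4.75) ≈ -0.99717, f(5.125) ≈ -0.67839, f(5.5) ≈ 0.00443.
T_8 = (Δs/2)·[f(s_0) + 2f(s_1) + ... + 2f(s_{7}) + f(s_8)].
Sum ≈ -0.01956.

-0.01956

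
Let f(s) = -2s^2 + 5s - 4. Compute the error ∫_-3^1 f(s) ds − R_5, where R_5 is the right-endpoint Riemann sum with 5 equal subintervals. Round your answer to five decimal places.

-13.54667

Exact integral: ∫_-3^1 f(s) ds ≈ -54.6666667.
R_5 = -41.12.
Error ≈ -54.6666667 − (-41.12) ≈ -13.54667.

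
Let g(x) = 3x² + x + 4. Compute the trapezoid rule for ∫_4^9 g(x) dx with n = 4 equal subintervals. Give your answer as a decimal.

Δx = (9 − 4)/4 = 1.25.
g(4) = 56, g(5.25) = 91.9375, g(6.5) = 137.25, g(7.75) = 191.9375, g(9) = 256.
T_4 = (Δx/2)·[g(x_0) + 2g(x_1) + 2g(x_2) + 2g(x_3) + g(x_4)].
Sum = 721.40625.

721.40625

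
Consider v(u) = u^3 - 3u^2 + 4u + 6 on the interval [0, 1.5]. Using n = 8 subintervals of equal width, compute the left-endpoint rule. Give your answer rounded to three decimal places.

11.138

Δu = (1.5 − 0)/8 = 0.1875.
Left endpoints: 0, 0.1875, 0.375, 0.5625, 0.75, 0.9375, 1.125, 1.3125.
v(0) = 6, v(0.1875) = 27243/4096, v(0.375) = 3651/512, v(0.5625) = 30633/4096, v(0.75) = 7.734375, v(0.9375) = 32511/4096, v(1.125) = 4161/512, v(1.3125) = 34173/4096.
Sum = Δu · [v(0) + v(0.1875) + v(0.375) + ...].
Sum ≈ 11.138.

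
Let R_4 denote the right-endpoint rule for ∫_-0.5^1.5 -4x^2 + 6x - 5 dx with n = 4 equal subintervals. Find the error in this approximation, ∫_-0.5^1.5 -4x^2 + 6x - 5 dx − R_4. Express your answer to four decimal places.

Exact integral: ∫_-0.5^1.5 f(x) dx ≈ -8.666667.
R_4 = -8.
Error ≈ -8.666667 − (-8) ≈ -0.6667.

-0.6667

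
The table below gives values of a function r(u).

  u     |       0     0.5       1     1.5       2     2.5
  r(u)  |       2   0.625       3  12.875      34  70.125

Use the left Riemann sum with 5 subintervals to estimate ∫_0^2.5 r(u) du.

26.25

Δu = 0.5.
Sum = 0.5·[2 + 0.625 + 3 + 12.875 + 34] = 26.25.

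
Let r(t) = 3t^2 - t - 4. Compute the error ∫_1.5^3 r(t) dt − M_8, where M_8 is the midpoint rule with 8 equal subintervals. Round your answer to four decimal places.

Exact integral: ∫_1.5^3 r(t) dt = 14.25.
M_8 ≈ 14.236816.
Error ≈ 14.25 − 14.236816 ≈ 0.0132.

0.0132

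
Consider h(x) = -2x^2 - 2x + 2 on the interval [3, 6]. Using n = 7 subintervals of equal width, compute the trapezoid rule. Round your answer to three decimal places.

-147.184

Δx = (6 − 3)/7 = 3/7.
h(3) = -22, h(24/7) = -1390/49, h(27/7) = -1738/49, h(30/7) = -2122/49, h(33/7) = -2542/49, h(36/7) = -2998/49, h(39/7) = -3490/49, h(6) = -82.
T_7 = (Δx/2)·[h(x_0) + 2h(x_1) + ... + 2h(x_{6}) + h(x_7)].
Sum ≈ -147.184.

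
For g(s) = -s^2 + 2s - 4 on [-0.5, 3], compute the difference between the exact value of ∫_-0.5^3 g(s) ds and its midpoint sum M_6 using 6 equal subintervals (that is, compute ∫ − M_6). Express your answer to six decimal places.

Exact integral: ∫_-0.5^3 g(s) ds ≈ -14.29166667.
M_6 ≈ -14.19241898.
Error ≈ -14.29166667 − (-14.19241898) ≈ -0.099248.

-0.099248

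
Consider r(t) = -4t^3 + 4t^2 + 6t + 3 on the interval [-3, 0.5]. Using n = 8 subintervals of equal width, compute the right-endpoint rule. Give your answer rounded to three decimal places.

76.679

Δt = (0.5 − (-3))/8 = 0.4375.
Right endpoints: -2.5625, -2.125, -1.6875, -1.25, -0.8125, -0.375, 0.0625, 0.5.
r(-2.5625) = 83145/1024, r(-2.125) = 46.6953125, r(-1.6875) = 24051/1024, r(-1.25) = 9.5625, r(-0.8125) = 2981/1024, r(-0.375) = 1.5234375, r(0.0625) = 3471/1024, r(0.5) = 6.5.
Sum = Δt · [r(-2.5625) + r(-2.125) + r(-1.6875) + ...].
Sum ≈ 76.679.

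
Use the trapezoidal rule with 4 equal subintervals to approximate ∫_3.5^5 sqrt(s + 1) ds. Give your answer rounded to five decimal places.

3.43363

Δs = (5 − 3.5)/4 = 0.375.
f(3.5) ≈ 2.12132, f(3.875) ≈ 2.20794, f(4.25) ≈ 2.29129, f(4.625) ≈ 2.37171, f(5) ≈ 2.44949.
T_4 = (Δs/2)·[f(s_0) + 2f(s_1) + 2f(s_2) + 2f(s_3) + f(s_4)].
Sum ≈ 3.43363.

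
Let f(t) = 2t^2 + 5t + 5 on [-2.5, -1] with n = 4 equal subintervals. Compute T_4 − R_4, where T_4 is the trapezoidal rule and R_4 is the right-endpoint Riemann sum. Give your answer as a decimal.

0.5625

T_4 = 4.1953125.
R_4 = 3.6328125.
T_4 − R_4 = 0.5625.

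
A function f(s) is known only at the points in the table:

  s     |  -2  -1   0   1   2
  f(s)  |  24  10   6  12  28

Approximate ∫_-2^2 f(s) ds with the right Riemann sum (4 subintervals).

Δs = 1.
Sum = 1·[10 + 6 + 12 + 28] = 56.

56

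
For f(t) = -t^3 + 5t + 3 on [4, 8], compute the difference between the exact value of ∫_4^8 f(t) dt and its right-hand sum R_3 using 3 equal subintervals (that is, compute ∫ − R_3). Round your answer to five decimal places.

Exact integral: ∫_4^8 f(t) dt = -828.
R_3 ≈ -1134.6666667.
Error ≈ -828 − (-1134.6666667) ≈ 306.66667.

306.66667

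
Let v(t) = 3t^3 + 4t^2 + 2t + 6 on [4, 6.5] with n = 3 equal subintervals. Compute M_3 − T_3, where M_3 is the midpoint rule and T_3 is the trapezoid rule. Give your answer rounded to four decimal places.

-22.2439

M_3 ≈ 1461.465567.
T_3 ≈ 1483.709491.
M_3 − T_3 ≈ -22.2439.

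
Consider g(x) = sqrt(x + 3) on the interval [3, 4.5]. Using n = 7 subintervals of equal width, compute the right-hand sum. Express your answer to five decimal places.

Δx = (4.5 − 3)/7 = 3/14.
Right endpoints: 45/14, 24/7, 51/14, 27/7, 57/14, 30/7, 4.5.
g(45/14) ≈ 2.49285, g(24/7) ≈ 2.53546, g(51/14) ≈ 2.57737, g(27/7) ≈ 2.61861, g(57/14) ≈ 2.65922, g(30/7) ≈ 2.69921, g(4.5) ≈ 2.73861.
Sum = Δx · [g(45/14) + g(24/7) + g(51/14) + ...].
Sum ≈ 3.92600.

3.92600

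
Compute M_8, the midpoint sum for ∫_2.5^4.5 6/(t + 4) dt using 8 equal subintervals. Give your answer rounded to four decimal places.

1.6094

Δt = (4.5 − 2.5)/8 = 0.25.
Midpoints: 2.625, 2.875, 3.125, 3.375, 3.625, 3.875, 4.125, 4.375.
f(2.625) = 48/53, f(2.875) = 48/55, f(3.125) = 16/19, f(3.375) = 48/59, f(3.625) = 48/61, f(3.875) = 16/21, f(4.125) = 48/65, f(4.375) = 48/67.
Sum = Δt · [f(2.625) + f(2.875) + f(3.125) + ...].
Sum ≈ 1.6094.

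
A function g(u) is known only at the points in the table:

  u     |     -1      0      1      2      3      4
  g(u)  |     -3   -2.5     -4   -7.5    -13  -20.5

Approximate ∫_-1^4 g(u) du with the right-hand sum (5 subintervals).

Δu = 1.
Sum = 1·[(-2.5) + (-4) + (-7.5) + (-13) + (-20.5)] = -47.5.

-47.5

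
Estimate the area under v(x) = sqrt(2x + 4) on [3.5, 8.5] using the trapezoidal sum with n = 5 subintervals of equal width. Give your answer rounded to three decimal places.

Δx = (8.5 − 3.5)/5 = 1.
v(3.5) ≈ 3.317, v(4.5) ≈ 3.606, v(5.5) ≈ 3.873, v(6.5) ≈ 4.123, v(7.5) ≈ 4.359, v(8.5) ≈ 4.583.
T_5 = (Δx/2)·[v(x_0) + 2v(x_1) + ... + 2v(x_{4}) + v(x_5)].
Sum ≈ 19.910.

19.910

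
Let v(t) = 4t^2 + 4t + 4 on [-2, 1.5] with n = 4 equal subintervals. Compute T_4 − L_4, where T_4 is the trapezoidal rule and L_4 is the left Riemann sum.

3.0625

T_4 = 27.453125.
L_4 = 24.390625.
T_4 − L_4 = 3.0625.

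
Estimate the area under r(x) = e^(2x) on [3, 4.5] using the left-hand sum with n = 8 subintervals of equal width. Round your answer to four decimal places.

Δx = (4.5 − 3)/8 = 0.1875.
Left endpoints: 3, 3.1875, 3.375, 3.5625, 3.75, 3.9375, 4.125, 4.3125.
r(3) ≈ 403.4288, r(3.1875) ≈ 586.9854, r(3.375) ≈ 854.0588, r(3.5625) ≈ 1242.6482, r(3.75) ≈ 1808.0424, r(3.9375) ≈ 2630.6862, r(4.125) ≈ 3827.6258, r(4.3125) ≈ 5569.1627.
Sum = Δx · [r(3) + r(3.1875) + r(3.375) + ...].
Sum ≈ 3172.9947.

3172.9947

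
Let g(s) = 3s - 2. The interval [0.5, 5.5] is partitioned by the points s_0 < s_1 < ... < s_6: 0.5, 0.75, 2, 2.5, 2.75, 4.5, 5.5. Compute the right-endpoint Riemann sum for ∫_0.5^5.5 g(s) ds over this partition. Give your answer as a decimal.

44

Subinterval widths: 0.25, 1.25, 0.5, 0.25, 1.75, 1.
Right endpoints: 0.75, 2, 2.5, 2.75, 4.5, 5.5.
g(0.75) = 0.25, g(2) = 4, g(2.5) = 5.5, g(2.75) = 6.25, g(4.5) = 11.5, g(5.5) = 14.5.
Sum = Σ Δs_i · g(s_i).
Sum = 44.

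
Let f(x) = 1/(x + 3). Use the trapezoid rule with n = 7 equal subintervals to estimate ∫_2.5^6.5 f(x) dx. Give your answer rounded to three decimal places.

0.547

Δx = (6.5 − 2.5)/7 = 4/7.
f(2.5) = 2/11, f(43/14) = 14/85, f(51/14) = 14/93, f(59/14) = 14/101, f(67/14) = 14/109, f(75/14) = 14/117, f(83/14) = 0.112, f(6.5) = 2/19.
T_7 = (Δx/2)·[f(x_0) + 2f(x_1) + ... + 2f(x_{6}) + f(x_7)].
Sum ≈ 0.547.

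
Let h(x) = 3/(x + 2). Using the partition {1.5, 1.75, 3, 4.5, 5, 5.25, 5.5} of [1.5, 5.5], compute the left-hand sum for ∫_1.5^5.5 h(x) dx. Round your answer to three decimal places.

2.556

Subinterval widths: 0.25, 1.25, 1.5, 0.5, 0.25, 0.25.
Left endpoints: 1.5, 1.75, 3, 4.5, 5, 5.25.
h(1.5) = 6/7, h(1.75) = 0.8, h(3) = 0.6, h(4.5) = 6/13, h(5) = 3/7, h(5.25) = 12/29.
Sum = Σ Δx_i · h(x_i).
Sum ≈ 2.556.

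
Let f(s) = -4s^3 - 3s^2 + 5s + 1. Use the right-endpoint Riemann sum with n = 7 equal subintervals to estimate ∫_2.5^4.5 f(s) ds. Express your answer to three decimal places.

Δs = (4.5 − 2.5)/7 = 2/7.
Right endpoints: 39/14, 43/14, 47/14, 51/14, 55/14, 59/14, 4.5.
f(39/14) = -130097/1372, f(43/14) = -175401/1372, f(47/14) = -229633/1372, f(51/14) = -293561/1372, f(55/14) = -367953/1372, f(59/14) = -453577/1372, f(4.5) = -401.75.
Sum = Δs · [f(39/14) + f(43/14) + f(47/14) + ...].
Sum ≈ -458.439.

-458.439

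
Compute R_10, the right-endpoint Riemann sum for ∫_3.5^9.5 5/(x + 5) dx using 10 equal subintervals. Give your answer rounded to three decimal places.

2.599

Δx = (9.5 − 3.5)/10 = 0.6.
Right endpoints: 4.1, 4.7, 5.3, 5.9, 6.5, 7.1, 7.7, 8.3, 8.9, 9.5.
f(4.1) = 50/91, f(4.7) = 50/97, f(5.3) = 50/103, f(5.9) = 50/109, f(6.5) = 10/23, f(7.1) = 50/121, f(7.7) = 50/127, f(8.3) = 50/133, f(8.9) = 50/139, f(9.5) = 10/29.
Sum = Δx · [f(4.1) + f(4.7) + f(5.3) + ...].
Sum ≈ 2.599.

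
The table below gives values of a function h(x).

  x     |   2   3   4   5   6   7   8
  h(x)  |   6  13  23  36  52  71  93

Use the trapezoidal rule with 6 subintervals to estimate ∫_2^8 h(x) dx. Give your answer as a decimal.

244.5

Δx = 1.
T_6 = (1/2)·[6 + 2·13 + 2·23 + 2·36 + 2·52 + 2·71 + 93] = 244.5.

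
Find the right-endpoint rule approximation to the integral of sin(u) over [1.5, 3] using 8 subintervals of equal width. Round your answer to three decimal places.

0.977

Δu = (3 − 1.5)/8 = 0.1875.
Right endpoints: 1.6875, 1.875, 2.0625, 2.25, 2.4375, 2.625, 2.8125, 3.
f(1.6875) ≈ 0.993, f(1.875) ≈ 0.954, f(2.0625) ≈ 0.882, f(2.25) ≈ 0.778, f(2.4375) ≈ 0.647, f(2.625) ≈ 0.494, f(2.8125) ≈ 0.323, f(3) ≈ 0.141.
Sum = Δu · [f(1.6875) + f(1.875) + f(2.0625) + ...].
Sum ≈ 0.977.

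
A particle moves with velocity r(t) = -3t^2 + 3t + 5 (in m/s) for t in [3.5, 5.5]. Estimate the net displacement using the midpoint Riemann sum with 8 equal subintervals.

Δt = (5.5 − 3.5)/8 = 0.25.
Midpoints: 3.625, 3.875, 4.125, 4.375, 4.625, 4.875, 5.125, 5.375.
r(3.625) = -23.546875, r(3.875) = -28.421875, r(4.125) = -33.671875, r(4.375) = -39.296875, r(4.625) = -45.296875, r(4.875) = -51.671875, r(5.125) = -58.421875, r(5.375) = -65.546875.
Sum = Δt · [r(3.625) + r(3.875) + r(4.125) + ...].
Sum = -86.46875.

-86.46875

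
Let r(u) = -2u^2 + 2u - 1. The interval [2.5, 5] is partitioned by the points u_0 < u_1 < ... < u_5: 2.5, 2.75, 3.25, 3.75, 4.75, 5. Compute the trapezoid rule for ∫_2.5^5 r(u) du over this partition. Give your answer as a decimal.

Subinterval widths: 0.25, 0.5, 0.5, 1, 0.25.
r(2.5) = -8.5, r(2.75) = -10.625, r(3.25) = -15.625, r(3.75) = -21.625, r(4.75) = -36.625, r(5) = -41.
On each subinterval the trapezoid contributes (Δu_i/2)·[r(u_{i-1}) + r(u_i)].
Sum = -57.09375.

-57.09375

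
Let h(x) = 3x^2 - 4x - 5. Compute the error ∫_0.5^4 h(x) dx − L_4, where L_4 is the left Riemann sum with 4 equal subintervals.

Exact integral: ∫_0.5^4 h(x) dx = 14.875.
L_4 = 1.66796875.
Error = 14.875 − 1.66796875 = 13.20703125.

13.20703125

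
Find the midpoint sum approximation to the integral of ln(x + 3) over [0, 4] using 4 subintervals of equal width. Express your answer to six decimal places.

Δx = (4 − 0)/4 = 1.
Midpoints: 0.5, 1.5, 2.5, 3.5.
f(0.5) ≈ 1.252763, f(1.5) ≈ 1.504077, f(2.5) ≈ 1.704748, f(3.5) ≈ 1.871802.
Sum = Δx · [f(0.5) + f(1.5) + f(2.5) + f(3.5)].
Sum ≈ 6.333391.

6.333391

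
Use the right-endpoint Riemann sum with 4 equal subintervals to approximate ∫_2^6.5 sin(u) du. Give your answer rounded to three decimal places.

Δu = (6.5 − 2)/4 = 1.125.
Right endpoints: 3.125, 4.25, 5.375, 6.5.
f(3.125) ≈ 0.017, f(4.25) ≈ -0.895, f(5.375) ≈ -0.788, f(6.5) ≈ 0.215.
Sum = Δu · [f(3.125) + f(4.25) + f(5.375) + f(6.5)].
Sum ≈ -1.633.

-1.633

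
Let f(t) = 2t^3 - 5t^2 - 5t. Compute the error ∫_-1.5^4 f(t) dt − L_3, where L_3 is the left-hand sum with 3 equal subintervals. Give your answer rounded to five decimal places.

Exact integral: ∫_-1.5^4 f(t) dt ≈ -21.1979167.
L_3 ≈ -48.7870370.
Error ≈ -21.1979167 − (-48.7870370) ≈ 27.58912.

27.58912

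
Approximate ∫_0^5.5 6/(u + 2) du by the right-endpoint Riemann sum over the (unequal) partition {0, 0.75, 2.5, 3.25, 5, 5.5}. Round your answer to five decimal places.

Subinterval widths: 0.75, 1.75, 0.75, 1.75, 0.5.
Right endpoints: 0.75, 2.5, 3.25, 5, 5.5.
f(0.75) = 24/11, f(2.5) = 4/3, f(3.25) = 8/7, f(5) = 6/7, f(5.5) = 0.8.
Sum = Σ Δu_i · f(u_i).
Sum ≈ 6.72684.

6.72684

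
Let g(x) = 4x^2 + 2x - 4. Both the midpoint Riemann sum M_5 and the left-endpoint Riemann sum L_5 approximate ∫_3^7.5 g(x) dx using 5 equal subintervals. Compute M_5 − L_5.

M_5 = 554.535.
L_5 = 469.08.
M_5 − L_5 = 85.455.

85.455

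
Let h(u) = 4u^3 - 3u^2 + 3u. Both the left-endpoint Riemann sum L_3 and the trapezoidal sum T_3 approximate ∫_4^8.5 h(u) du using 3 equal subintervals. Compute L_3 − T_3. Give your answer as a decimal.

-1533.9375

L_3 = 3085.875.
T_3 = 4619.8125.
L_3 − T_3 = -1533.9375.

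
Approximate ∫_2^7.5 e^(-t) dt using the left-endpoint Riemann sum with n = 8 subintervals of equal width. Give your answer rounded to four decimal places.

Δt = (7.5 − 2)/8 = 0.6875.
Left endpoints: 2, 2.6875, 3.375, 4.0625, 4.75, 5.4375, 6.125, 6.8125.
f(2) ≈ 0.1353, f(2.6875) ≈ 0.0681, f(3.375) ≈ 0.0342, f(4.0625) ≈ 0.0172, f(4.75) ≈ 0.0087, f(5.4375) ≈ 0.0044, f(6.125) ≈ 0.0022, f(6.8125) ≈ 0.0011.
Sum = Δt · [f(2) + f(2.6875) + f(3.375) + ...].
Sum ≈ 0.1864.

0.1864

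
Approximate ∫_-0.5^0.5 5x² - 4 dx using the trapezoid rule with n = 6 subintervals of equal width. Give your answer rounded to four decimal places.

-3.5602

Δx = (0.5 − (-0.5))/6 = 1/6.
f(-0.5) = -2.75, f(-1/3) = -31/9, f(-1/6) = -139/36, f(0) = -4, f(1/6) = -139/36, f(1/3) = -31/9, f(0.5) = -2.75.
T_6 = (Δx/2)·[f(x_0) + 2f(x_1) + ... + 2f(x_{5}) + f(x_6)].
Sum ≈ -3.5602.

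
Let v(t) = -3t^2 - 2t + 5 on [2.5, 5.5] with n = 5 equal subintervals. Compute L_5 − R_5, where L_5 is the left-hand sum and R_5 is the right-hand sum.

L_5 = -136.89.
R_5 = -183.69.
L_5 − R_5 = 46.8.

46.8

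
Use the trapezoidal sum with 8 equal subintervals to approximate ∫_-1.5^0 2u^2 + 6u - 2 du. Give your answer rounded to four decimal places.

Δu = (0 − (-1.5))/8 = 0.1875.
f(-1.5) = -6.5, f(-1.3125) = -6.4296875, f(-1.125) = -6.21875, f(-0.9375) = -5.8671875, f(-0.75) = -5.375, f(-0.5625) = -4.7421875, f(-0.375) = -3.96875, f(-0.1875) = -3.0546875, f(0) = -2.
T_8 = (Δu/2)·[f(u_0) + 2f(u_1) + ... + 2f(u_{7}) + f(u_8)].
Sum ≈ -7.4824.

-7.4824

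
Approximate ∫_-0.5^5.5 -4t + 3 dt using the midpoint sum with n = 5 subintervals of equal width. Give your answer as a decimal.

Δt = (5.5 − (-0.5))/5 = 1.2.
Midpoints: 0.1, 1.3, 2.5, 3.7, 4.9.
f(0.1) = 2.6, f(1.3) = -2.2, f(2.5) = -7, f(3.7) = -11.8, f(4.9) = -16.6.
Sum = Δt · [f(0.1) + f(1.3) + f(2.5) + f(3.7) + f(4.9)].
Sum = -42.

-42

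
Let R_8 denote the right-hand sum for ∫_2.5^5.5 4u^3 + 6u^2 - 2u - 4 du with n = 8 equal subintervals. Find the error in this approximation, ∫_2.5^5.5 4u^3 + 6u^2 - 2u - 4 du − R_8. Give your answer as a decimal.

Exact integral: ∫_2.5^5.5 f(u) du = 1141.5.
R_8 = 1284.234375.
Error = 1141.5 − 1284.234375 = -142.734375.

-142.734375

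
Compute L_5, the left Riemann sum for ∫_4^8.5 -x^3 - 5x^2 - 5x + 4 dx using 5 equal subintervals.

-1910.7

Δx = (8.5 − 4)/5 = 0.9.
Left endpoints: 4, 4.9, 5.8, 6.7, 7.6.
f(4) = -160, f(4.9) = -258.199, f(5.8) = -388.312, f(6.7) = -554.713, f(7.6) = -761.776.
Sum = Δx · [f(4) + f(4.9) + f(5.8) + f(6.7) + f(7.6)].
Sum = -1910.7.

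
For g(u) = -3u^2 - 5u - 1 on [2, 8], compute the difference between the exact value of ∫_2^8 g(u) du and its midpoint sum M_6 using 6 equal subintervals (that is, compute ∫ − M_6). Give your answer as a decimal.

-1.5

Exact integral: ∫_2^8 g(u) du = -660.
M_6 = -658.5.
Error = -660 − (-658.5) = -1.5.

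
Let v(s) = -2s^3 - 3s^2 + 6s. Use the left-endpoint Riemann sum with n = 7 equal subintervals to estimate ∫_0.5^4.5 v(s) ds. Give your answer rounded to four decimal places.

Δs = (4.5 − 0.5)/7 = 4/7.
Left endpoints: 0.5, 15/14, 23/14, 31/14, 39/14, 47/14, 55/14.
v(0.5) = 2, v(15/14) = 180/343, v(23/14) = -2438/343, v(31/14) = -7936/343, v(39/14) = -17082/343, v(47/14) = -30644/343, v(55/14) = -49390/343.
Sum = Δs · [v(0.5) + v(15/14) + v(23/14) + ...].
Sum ≈ -177.6327.

-177.6327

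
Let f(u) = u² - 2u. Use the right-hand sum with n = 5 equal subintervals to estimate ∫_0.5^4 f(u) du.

8.89

Δu = (4 − 0.5)/5 = 0.7.
Right endpoints: 1.2, 1.9, 2.6, 3.3, 4.
f(1.2) = -0.96, f(1.9) = -0.19, f(2.6) = 1.56, f(3.3) = 4.29, f(4) = 8.
Sum = Δu · [f(1.2) + f(1.9) + f(2.6) + f(3.3) + f(4)].
Sum = 8.89.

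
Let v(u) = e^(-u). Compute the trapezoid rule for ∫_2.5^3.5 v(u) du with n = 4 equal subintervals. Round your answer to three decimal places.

Δu = (3.5 − 2.5)/4 = 0.25.
v(2.5) ≈ 0.082, v(2.75) ≈ 0.064, v(3) ≈ 0.050, v(3.25) ≈ 0.039, v(3.5) ≈ 0.030.
T_4 = (Δu/2)·[v(u_0) + 2v(u_1) + 2v(u_2) + 2v(u_3) + v(u_4)].
Sum ≈ 0.052.

0.052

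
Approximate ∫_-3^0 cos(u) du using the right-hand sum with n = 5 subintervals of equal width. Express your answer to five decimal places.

Δu = (0 − (-3))/5 = 0.6.
Right endpoints: -2.4, -1.8, -1.2, -0.6, 0.
f(-2.4) ≈ -0.73739, f(-1.8) ≈ -0.22720, f(-1.2) ≈ 0.36236, f(-0.6) ≈ 0.82534, f(0) ≈ 1.00000.
Sum = Δu · [f(-2.4) + f(-1.8) + f(-1.2) + f(-0.6) + f(0)].
Sum ≈ 0.73386.

0.73386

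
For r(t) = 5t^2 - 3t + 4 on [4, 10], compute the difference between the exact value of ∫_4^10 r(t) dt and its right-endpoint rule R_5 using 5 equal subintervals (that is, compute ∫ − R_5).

-248.4

Exact integral: ∫_4^10 r(t) dt = 1458.
R_5 = 1706.4.
Error = 1458 − 1706.4 = -248.4.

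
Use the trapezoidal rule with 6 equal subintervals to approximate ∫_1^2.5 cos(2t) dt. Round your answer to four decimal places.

-0.9146

Δt = (2.5 − 1)/6 = 0.25.
f(1) ≈ -0.4161, f(1.25) ≈ -0.8011, f(1.5) ≈ -0.9900, f(1.75) ≈ -0.9365, f(2) ≈ -0.6536, f(2.25) ≈ -0.2108, f(2.5) ≈ 0.2837.
T_6 = (Δt/2)·[f(t_0) + 2f(t_1) + ... + 2f(t_{5}) + f(t_6)].
Sum ≈ -0.9146.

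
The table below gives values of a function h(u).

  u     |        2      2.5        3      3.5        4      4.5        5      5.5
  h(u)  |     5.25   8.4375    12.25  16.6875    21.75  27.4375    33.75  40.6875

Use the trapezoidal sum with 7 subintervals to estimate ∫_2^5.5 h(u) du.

71.640625

Δu = 0.5.
T_7 = (0.5/2)·[5.25 + 2·8.4375 + 2·12.25 + 2·16.6875 + 2·21.75 + 2·27.4375 + 2·33.75 + 40.6875] = 71.640625.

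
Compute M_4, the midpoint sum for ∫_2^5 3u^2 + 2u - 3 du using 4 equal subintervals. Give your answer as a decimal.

128.578125

Δu = (5 − 2)/4 = 0.75.
Midpoints: 2.375, 3.125, 3.875, 4.625.
f(2.375) = 18.671875, f(3.125) = 32.546875, f(3.875) = 49.796875, f(4.625) = 70.421875.
Sum = Δu · [f(2.375) + f(3.125) + f(3.875) + f(4.625)].
Sum = 128.578125.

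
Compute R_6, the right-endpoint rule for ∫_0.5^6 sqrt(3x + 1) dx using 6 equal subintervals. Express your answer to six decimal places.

Δx = (6 − 0.5)/6 = 11/12.
Right endpoints: 17/12, 7/3, 3.25, 25/6, 61/12, 6.
f(17/12) ≈ 2.291288, f(7/3) ≈ 2.828427, f(3.25) ≈ 3.278719, f(25/6) ≈ 3.674235, f(61/12) ≈ 4.031129, f(6) ≈ 4.358899.
Sum = Δx · [f(17/12) + f(7/3) + f(3.25) + ...].
Sum ≈ 18.757472.

18.757472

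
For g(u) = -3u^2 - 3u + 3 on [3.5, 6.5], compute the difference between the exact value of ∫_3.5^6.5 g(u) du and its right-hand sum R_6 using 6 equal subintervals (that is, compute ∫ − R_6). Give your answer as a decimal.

Exact integral: ∫_3.5^6.5 g(u) du = -267.75.
R_6 = -292.875.
Error = -267.75 − (-292.875) = 25.125.

25.125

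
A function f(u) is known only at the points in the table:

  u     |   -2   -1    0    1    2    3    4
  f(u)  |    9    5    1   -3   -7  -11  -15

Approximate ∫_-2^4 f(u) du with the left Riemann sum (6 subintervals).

Δu = 1.
Sum = 1·[9 + 5 + 1 + (-3) + (-7) + (-11)] = -6.

-6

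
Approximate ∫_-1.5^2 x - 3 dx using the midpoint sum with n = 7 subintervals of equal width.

-9.625

Δx = (2 − (-1.5))/7 = 0.5.
Midpoints: -1.25, -0.75, -0.25, 0.25, 0.75, 1.25, 1.75.
f(-1.25) = -4.25, f(-0.75) = -3.75, f(-0.25) = -3.25, f(0.25) = -2.75, f(0.75) = -2.25, f(1.25) = -1.75, f(1.75) = -1.25.
Sum = Δx · [f(-1.25) + f(-0.75) + f(-0.25) + ...].
Sum = -9.625.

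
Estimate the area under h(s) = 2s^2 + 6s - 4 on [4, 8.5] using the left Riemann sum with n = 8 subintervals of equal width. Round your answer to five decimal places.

Δs = (8.5 − 4)/8 = 0.5625.
Left endpoints: 4, 4.5625, 5.125, 5.6875, 6.25, 6.8125, 7.375, 7.9375.
h(4) = 52, h(4.5625) = 65.0078125, h(5.125) = 79.28125, h(5.6875) = 94.8203125, h(6.25) = 111.625, h(6.8125) = 129.6953125, h(7.375) = 149.03125, h(7.9375) = 169.6328125.
Sum = Δs · [h(4) + h(4.5625) + h(5.125) + ...].
Sum ≈ 478.74023.

478.74023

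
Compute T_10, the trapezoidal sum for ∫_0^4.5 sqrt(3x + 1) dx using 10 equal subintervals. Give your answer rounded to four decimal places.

Δx = (4.5 − 0)/10 = 0.45.
f(0) ≈ 1.0000, f(0.45) ≈ 1.5330, f(0.9) ≈ 1.9235, f(1.35) ≈ 2.2472, f(1.8) ≈ 2.5298, f(2.25) ≈ 2.7839, f(2.7) ≈ 3.0166, f(3.15) ≈ 3.2326, f(3.6) ≈ 3.4351, f(4.05) ≈ 3.6263, f(4.5) ≈ 3.8079.
T_10 = (Δx/2)·[f(x_0) + 2f(x_1) + ... + 2f(x_{9}) + f(x_10)].
Sum ≈ 12.0294.

12.0294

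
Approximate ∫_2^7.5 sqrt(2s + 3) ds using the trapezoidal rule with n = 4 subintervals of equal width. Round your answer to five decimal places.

Δs = (7.5 − 2)/4 = 1.375.
f(2) ≈ 2.64575, f(3.375) ≈ 3.12250, f(4.75) ≈ 3.53553, f(6.125) ≈ 3.90512, f(7.5) ≈ 4.24264.
T_4 = (Δs/2)·[f(s_0) + 2f(s_1) + 2f(s_2) + 2f(s_3) + f(s_4)].
Sum ≈ 19.26011.

19.26011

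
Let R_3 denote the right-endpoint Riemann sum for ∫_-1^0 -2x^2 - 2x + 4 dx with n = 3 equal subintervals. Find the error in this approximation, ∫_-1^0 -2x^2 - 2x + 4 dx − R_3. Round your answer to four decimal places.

Exact integral: ∫_-1^0 f(x) dx ≈ 4.333333.
R_3 ≈ 4.296296.
Error ≈ 4.333333 − 4.296296 ≈ 0.0370.

0.0370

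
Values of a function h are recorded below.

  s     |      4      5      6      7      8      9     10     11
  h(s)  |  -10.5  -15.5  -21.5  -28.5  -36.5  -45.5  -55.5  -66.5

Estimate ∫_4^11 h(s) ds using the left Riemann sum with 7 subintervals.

Δs = 1.
Sum = 1·[(-10.5) + (-15.5) + (-21.5) + (-28.5) + (-36.5) + (-45.5) + (-55.5)] = -213.5.

-213.5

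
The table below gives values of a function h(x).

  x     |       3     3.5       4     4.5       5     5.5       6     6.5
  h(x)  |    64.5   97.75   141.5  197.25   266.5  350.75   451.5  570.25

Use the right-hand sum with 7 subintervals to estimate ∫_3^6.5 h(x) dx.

1037.75

Δx = 0.5.
Sum = 0.5·[97.75 + 141.5 + 197.25 + 266.5 + 350.75 + 451.5 + 570.25] = 1037.75.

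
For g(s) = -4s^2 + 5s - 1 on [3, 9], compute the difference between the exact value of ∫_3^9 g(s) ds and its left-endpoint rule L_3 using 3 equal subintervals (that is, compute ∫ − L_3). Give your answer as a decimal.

-242

Exact integral: ∫_3^9 g(s) ds = -762.
L_3 = -520.
Error = -762 − (-520) = -242.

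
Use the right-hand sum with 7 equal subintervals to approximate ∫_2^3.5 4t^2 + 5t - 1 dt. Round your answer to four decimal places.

Δt = (3.5 − 2)/7 = 3/14.
Right endpoints: 31/14, 17/7, 37/14, 20/7, 43/14, 23/7, 3.5.
f(31/14) = 2909/98, f(17/7) = 1702/49, f(37/14) = 3935/98, f(20/7) = 2251/49, f(43/14) = 5105/98, f(23/7) = 2872/49, f(3.5) = 65.5.
Sum = Δt · [f(31/14) + f(17/7) + f(37/14) + ...].
Sum ≈ 70.0102.

70.0102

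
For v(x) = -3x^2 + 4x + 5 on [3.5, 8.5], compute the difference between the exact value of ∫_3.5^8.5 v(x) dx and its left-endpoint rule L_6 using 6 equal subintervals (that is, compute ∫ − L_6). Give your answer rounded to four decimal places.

Exact integral: ∫_3.5^8.5 v(x) dx = -426.25.
L_6 ≈ -361.319444.
Error ≈ -426.25 − (-361.319444) ≈ -64.9306.

-64.9306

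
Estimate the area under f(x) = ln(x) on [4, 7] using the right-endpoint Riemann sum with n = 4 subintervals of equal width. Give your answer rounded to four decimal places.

5.2810

Δx = (7 − 4)/4 = 0.75.
Right endpoints: 4.75, 5.5, 6.25, 7.
f(4.75) ≈ 1.5581, f(5.5) ≈ 1.7047, f(6.25) ≈ 1.8326, f(7) ≈ 1.9459.
Sum = Δx · [f(4.75) + f(5.5) + f(6.25) + f(7)].
Sum ≈ 5.2810.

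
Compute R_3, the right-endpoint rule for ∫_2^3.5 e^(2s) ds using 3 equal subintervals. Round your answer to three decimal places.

Δs = (3.5 − 2)/3 = 0.5.
Right endpoints: 2.5, 3, 3.5.
f(2.5) ≈ 148.413, f(3) ≈ 403.429, f(3.5) ≈ 1096.633.
Sum = Δs · [f(2.5) + f(3) + f(3.5)].
Sum ≈ 824.238.

824.238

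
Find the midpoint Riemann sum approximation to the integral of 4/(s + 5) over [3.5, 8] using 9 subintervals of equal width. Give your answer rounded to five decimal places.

1.69920

Δs = (8 − 3.5)/9 = 0.5.
Midpoints: 3.75, 4.25, 4.75, 5.25, 5.75, 6.25, 6.75, 7.25, 7.75.
f(3.75) = 16/35, f(4.25) = 16/37, f(4.75) = 16/39, f(5.25) = 16/41, f(5.75) = 16/43, f(6.25) = 16/45, f(6.75) = 16/47, f(7.25) = 16/49, f(7.75) = 16/51.
Sum = Δs · [f(3.75) + f(4.25) + f(4.75) + ...].
Sum ≈ 1.69920.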